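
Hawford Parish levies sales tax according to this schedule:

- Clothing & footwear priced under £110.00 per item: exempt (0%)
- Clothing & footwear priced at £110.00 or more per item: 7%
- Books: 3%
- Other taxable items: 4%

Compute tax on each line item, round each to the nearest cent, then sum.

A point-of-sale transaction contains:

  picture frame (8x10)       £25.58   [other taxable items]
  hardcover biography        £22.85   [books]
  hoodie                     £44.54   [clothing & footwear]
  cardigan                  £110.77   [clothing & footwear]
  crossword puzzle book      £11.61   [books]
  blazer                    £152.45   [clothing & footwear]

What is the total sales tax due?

£20.48

Picture frame (8x10) £25.58: other taxable items → 4% → £1.02
Hardcover biography £22.85: books → 3% → £0.69
Hoodie £44.54: clothing & footwear, under £110.00 → 0% → £0.00
Cardigan £110.77: clothing & footwear, £110.00 or more → 7% → £7.75
Crossword puzzle book £11.61: books → 3% → £0.35
Blazer £152.45: clothing & footwear, £110.00 or more → 7% → £10.67
Total tax = £1.02 + £0.69 + £7.75 + £0.35 + £10.67 = £20.48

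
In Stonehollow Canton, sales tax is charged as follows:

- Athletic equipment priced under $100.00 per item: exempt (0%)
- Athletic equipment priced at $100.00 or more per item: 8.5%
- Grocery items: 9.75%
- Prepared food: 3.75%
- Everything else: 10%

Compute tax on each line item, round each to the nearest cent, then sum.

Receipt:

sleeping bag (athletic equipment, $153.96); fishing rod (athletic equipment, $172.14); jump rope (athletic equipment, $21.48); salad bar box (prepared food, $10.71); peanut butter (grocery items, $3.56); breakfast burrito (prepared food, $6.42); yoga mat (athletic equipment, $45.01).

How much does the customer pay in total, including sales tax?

$441.99

Sleeping bag $153.96: athletic equipment, $100.00 or more → 8.5% → $13.09
Fishing rod $172.14: athletic equipment, $100.00 or more → 8.5% → $14.63
Jump rope $21.48: athletic equipment, under $100.00 → 0% → $0.00
Salad bar box $10.71: prepared food → 3.75% → $0.40
Peanut butter $3.56: grocery items → 9.75% → $0.35
Breakfast burrito $6.42: prepared food → 3.75% → $0.24
Yoga mat $45.01: athletic equipment, under $100.00 → 0% → $0.00
Subtotal = $413.28; tax = $28.71; total due = $441.99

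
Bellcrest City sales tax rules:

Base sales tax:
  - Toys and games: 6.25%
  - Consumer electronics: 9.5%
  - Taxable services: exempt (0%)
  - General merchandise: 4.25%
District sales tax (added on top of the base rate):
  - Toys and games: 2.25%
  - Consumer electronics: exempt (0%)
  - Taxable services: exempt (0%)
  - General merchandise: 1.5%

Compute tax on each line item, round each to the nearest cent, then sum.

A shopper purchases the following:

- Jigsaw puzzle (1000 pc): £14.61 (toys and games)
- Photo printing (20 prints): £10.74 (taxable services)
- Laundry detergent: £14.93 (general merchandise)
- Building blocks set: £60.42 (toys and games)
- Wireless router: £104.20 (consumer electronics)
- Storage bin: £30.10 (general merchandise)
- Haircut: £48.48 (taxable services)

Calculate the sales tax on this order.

Jigsaw puzzle (1000 pc) £14.61: toys and games → 6.25% + 2.25% district = 8.5% → £1.24
Photo printing (20 prints) £10.74: taxable services → 0% + 0% district = 0% → £0.00
Laundry detergent £14.93: general merchandise → 4.25% + 1.5% district = 5.75% → £0.86
Building blocks set £60.42: toys and games → 6.25% + 2.25% district = 8.5% → £5.14
Wireless router £104.20: consumer electronics → 9.5% + 0% district = 9.5% → £9.90
Storage bin £30.10: general merchandise → 4.25% + 1.5% district = 5.75% → £1.73
Haircut £48.48: taxable services → 0% + 0% district = 0% → £0.00
Total tax = £1.24 + £0.86 + £5.14 + £9.90 + £1.73 = £18.87

£18.87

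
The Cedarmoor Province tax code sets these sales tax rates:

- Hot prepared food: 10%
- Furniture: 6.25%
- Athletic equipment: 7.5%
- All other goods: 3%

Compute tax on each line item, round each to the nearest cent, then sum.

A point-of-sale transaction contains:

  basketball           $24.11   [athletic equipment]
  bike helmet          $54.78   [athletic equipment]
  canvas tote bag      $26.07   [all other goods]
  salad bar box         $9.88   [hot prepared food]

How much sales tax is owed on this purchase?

Basketball $24.11: athletic equipment → 7.5% → $1.81
Bike helmet $54.78: athletic equipment → 7.5% → $4.11
Canvas tote bag $26.07: all other goods → 3% → $0.78
Salad bar box $9.88: hot prepared food → 10% → $0.99
Total tax = $1.81 + $4.11 + $0.78 + $0.99 = $7.69

$7.69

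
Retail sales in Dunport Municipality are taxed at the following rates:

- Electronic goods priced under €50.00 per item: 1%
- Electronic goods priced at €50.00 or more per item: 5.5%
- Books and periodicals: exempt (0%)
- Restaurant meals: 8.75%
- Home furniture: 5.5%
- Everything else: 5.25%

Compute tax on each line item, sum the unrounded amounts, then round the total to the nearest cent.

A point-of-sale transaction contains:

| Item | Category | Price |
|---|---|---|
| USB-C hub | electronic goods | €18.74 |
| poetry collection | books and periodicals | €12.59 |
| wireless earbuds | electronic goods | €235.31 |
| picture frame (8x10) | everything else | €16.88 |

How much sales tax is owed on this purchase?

USB-C hub €18.74: electronic goods, under €50.00 → 1% → €0.1874
Poetry collection €12.59: books and periodicals → 0% → €0.00
Wireless earbuds €235.31: electronic goods, €50.00 or more → 5.5% → €12.94205
Picture frame (8x10) €16.88: everything else → 5.25% → €0.8862
Unrounded tax sum = €14.01565 → €14.02

€14.02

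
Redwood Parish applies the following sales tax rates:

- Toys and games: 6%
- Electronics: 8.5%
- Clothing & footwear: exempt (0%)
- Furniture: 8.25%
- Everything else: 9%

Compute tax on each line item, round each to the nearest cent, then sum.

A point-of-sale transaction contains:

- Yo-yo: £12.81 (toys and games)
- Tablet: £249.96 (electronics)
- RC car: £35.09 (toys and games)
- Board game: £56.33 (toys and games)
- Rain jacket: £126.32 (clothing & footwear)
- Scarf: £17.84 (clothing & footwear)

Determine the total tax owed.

£27.51

Yo-yo £12.81: toys and games → 6% → £0.77
Tablet £249.96: electronics → 8.5% → £21.25
RC car £35.09: toys and games → 6% → £2.11
Board game £56.33: toys and games → 6% → £3.38
Rain jacket £126.32: clothing & footwear → 0% → £0.00
Scarf £17.84: clothing & footwear → 0% → £0.00
Total tax = £0.77 + £21.25 + £2.11 + £3.38 = £27.51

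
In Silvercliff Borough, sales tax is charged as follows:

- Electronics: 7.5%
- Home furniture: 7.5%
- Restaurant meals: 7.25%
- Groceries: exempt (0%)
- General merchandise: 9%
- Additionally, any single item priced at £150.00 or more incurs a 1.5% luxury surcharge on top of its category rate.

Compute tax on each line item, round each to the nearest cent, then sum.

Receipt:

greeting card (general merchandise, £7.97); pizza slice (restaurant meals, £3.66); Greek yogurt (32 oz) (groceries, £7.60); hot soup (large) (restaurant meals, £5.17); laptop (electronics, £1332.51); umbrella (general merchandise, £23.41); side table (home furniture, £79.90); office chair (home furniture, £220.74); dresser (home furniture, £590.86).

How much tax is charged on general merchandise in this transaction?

£2.83

Greeting card £7.97: general merchandise → 9% → £0.72
Umbrella £23.41: general merchandise → 9% → £2.11
Tax on general merchandise = £0.72 + £2.11 = £2.83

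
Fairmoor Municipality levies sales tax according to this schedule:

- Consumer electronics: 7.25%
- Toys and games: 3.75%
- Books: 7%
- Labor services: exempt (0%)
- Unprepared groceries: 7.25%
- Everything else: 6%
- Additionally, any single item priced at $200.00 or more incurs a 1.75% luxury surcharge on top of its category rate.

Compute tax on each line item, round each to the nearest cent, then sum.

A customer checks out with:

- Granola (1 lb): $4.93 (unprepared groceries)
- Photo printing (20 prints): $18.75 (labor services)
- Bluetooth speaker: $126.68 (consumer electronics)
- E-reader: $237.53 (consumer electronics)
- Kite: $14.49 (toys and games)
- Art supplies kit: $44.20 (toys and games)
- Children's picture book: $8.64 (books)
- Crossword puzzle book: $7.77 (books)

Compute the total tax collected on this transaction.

$34.26

Granola (1 lb) $4.93: unprepared groceries → 7.25% → $0.36
Photo printing (20 prints) $18.75: labor services → 0% → $0.00
Bluetooth speaker $126.68: consumer electronics → 7.25% → $9.18
E-reader $237.53: consumer electronics → 7.25% + 1.75% surcharge = 9% → $21.38
Kite $14.49: toys and games → 3.75% → $0.54
Art supplies kit $44.20: toys and games → 3.75% → $1.66
Children's picture book $8.64: books → 7% → $0.60
Crossword puzzle book $7.77: books → 7% → $0.54
Total tax = $0.36 + $9.18 + $21.38 + $0.54 + $1.66 + $0.60 + $0.54 = $34.26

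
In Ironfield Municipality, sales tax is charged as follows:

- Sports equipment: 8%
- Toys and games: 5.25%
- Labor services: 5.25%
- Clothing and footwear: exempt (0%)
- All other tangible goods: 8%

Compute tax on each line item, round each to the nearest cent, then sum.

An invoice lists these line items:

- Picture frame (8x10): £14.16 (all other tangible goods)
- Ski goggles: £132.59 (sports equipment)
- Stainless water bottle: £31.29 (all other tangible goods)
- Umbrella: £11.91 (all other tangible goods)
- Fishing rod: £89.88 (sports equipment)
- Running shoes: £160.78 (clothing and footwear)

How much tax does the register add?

£22.38

Picture frame (8x10) £14.16: all other tangible goods → 8% → £1.13
Ski goggles £132.59: sports equipment → 8% → £10.61
Stainless water bottle £31.29: all other tangible goods → 8% → £2.50
Umbrella £11.91: all other tangible goods → 8% → £0.95
Fishing rod £89.88: sports equipment → 8% → £7.19
Running shoes £160.78: clothing and footwear → 0% → £0.00
Total tax = £1.13 + £10.61 + £2.50 + £0.95 + £7.19 = £22.38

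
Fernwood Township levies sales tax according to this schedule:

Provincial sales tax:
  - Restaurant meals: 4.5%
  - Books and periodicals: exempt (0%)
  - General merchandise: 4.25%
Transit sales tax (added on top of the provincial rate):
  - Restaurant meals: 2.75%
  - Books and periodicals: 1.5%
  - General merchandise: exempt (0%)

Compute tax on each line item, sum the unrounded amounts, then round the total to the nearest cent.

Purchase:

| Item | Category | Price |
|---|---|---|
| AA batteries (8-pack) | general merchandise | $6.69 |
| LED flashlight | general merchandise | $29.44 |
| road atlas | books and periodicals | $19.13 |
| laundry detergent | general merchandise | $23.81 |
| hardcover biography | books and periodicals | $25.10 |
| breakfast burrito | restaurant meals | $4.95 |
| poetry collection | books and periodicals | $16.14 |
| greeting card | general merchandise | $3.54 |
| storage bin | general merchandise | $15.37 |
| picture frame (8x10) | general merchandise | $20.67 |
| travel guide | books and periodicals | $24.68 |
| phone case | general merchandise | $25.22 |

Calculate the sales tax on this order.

AA batteries (8-pack) $6.69: general merchandise → 4.25% + 0% transit = 4.25% → $0.284325
LED flashlight $29.44: general merchandise → 4.25% + 0% transit = 4.25% → $1.2512
Road atlas $19.13: books and periodicals → 0% + 1.5% transit = 1.5% → $0.28695
Laundry detergent $23.81: general merchandise → 4.25% + 0% transit = 4.25% → $1.011925
Hardcover biography $25.10: books and periodicals → 0% + 1.5% transit = 1.5% → $0.3765
Breakfast burrito $4.95: restaurant meals → 4.5% + 2.75% transit = 7.25% → $0.358875
Poetry collection $16.14: books and periodicals → 0% + 1.5% transit = 1.5% → $0.2421
Greeting card $3.54: general merchandise → 4.25% + 0% transit = 4.25% → $0.15045
Storage bin $15.37: general merchandise → 4.25% + 0% transit = 4.25% → $0.653225
Picture frame (8x10) $20.67: general merchandise → 4.25% + 0% transit = 4.25% → $0.878475
Travel guide $24.68: books and periodicals → 0% + 1.5% transit = 1.5% → $0.3702
Phone case $25.22: general merchandise → 4.25% + 0% transit = 4.25% → $1.07185
Unrounded tax sum = $6.936075 → $6.94

$6.94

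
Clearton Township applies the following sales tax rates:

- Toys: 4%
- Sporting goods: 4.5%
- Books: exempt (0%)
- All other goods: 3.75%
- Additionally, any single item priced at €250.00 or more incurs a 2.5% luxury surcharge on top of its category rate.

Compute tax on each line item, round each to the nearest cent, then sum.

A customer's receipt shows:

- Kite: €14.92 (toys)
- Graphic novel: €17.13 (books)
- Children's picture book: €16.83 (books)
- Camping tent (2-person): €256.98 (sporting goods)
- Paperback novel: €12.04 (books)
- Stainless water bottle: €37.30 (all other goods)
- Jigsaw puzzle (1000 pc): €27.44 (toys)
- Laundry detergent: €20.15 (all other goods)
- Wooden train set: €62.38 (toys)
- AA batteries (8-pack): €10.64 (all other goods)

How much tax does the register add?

€24.75

Kite €14.92: toys → 4% → €0.60
Graphic novel €17.13: books → 0% → €0.00
Children's picture book €16.83: books → 0% → €0.00
Camping tent (2-person) €256.98: sporting goods → 4.5% + 2.5% surcharge = 7% → €17.99
Paperback novel €12.04: books → 0% → €0.00
Stainless water bottle €37.30: all other goods → 3.75% → €1.40
Jigsaw puzzle (1000 pc) €27.44: toys → 4% → €1.10
Laundry detergent €20.15: all other goods → 3.75% → €0.76
Wooden train set €62.38: toys → 4% → €2.50
AA batteries (8-pack) €10.64: all other goods → 3.75% → €0.40
Total tax = €0.60 + €17.99 + €1.40 + €1.10 + €0.76 + €2.50 + €0.40 = €24.75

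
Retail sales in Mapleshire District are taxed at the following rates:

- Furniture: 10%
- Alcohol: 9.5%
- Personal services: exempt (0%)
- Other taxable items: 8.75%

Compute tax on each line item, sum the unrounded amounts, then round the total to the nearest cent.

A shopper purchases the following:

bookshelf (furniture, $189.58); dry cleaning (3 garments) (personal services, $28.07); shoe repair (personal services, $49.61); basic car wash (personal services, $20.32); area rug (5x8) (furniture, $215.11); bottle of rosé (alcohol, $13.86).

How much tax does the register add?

$41.79

Bookshelf $189.58: furniture → 10% → $18.958
Dry cleaning (3 garments) $28.07: personal services → 0% → $0.00
Shoe repair $49.61: personal services → 0% → $0.00
Basic car wash $20.32: personal services → 0% → $0.00
Area rug (5x8) $215.11: furniture → 10% → $21.511
Bottle of rosé $13.86: alcohol → 9.5% → $1.3167
Unrounded tax sum = $41.7857 → $41.79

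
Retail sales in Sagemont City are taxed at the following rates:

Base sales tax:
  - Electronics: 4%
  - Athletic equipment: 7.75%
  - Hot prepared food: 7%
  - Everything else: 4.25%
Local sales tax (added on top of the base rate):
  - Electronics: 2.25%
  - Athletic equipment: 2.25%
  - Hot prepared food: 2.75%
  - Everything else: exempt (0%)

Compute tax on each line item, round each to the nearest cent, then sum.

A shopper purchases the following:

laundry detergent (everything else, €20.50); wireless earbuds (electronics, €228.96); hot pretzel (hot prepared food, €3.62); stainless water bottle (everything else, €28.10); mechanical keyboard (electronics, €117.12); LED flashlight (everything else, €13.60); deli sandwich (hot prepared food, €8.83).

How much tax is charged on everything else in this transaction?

Laundry detergent €20.50: everything else → 4.25% + 0% local = 4.25% → €0.87
Stainless water bottle €28.10: everything else → 4.25% + 0% local = 4.25% → €1.19
LED flashlight €13.60: everything else → 4.25% + 0% local = 4.25% → €0.58
Tax on everything else = €0.87 + €1.19 + €0.58 = €2.64

€2.64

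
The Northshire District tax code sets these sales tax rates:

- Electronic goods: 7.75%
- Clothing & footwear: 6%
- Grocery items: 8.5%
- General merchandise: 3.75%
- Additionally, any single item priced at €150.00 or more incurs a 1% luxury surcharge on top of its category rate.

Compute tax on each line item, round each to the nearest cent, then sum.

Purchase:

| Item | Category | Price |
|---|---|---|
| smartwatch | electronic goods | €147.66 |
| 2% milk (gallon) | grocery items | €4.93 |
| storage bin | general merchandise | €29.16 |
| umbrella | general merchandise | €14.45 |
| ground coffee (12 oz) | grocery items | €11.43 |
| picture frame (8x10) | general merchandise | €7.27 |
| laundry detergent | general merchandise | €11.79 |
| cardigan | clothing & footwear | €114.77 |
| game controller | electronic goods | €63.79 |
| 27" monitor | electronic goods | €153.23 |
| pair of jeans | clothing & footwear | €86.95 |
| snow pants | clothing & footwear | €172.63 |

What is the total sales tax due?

Smartwatch €147.66: electronic goods → 7.75% → €11.44
2% milk (gallon) €4.93: grocery items → 8.5% → €0.42
Storage bin €29.16: general merchandise → 3.75% → €1.09
Umbrella €14.45: general merchandise → 3.75% → €0.54
Ground coffee (12 oz) €11.43: grocery items → 8.5% → €0.97
Picture frame (8x10) €7.27: general merchandise → 3.75% → €0.27
Laundry detergent €11.79: general merchandise → 3.75% → €0.44
Cardigan €114.77: clothing & footwear → 6% → €6.89
Game controller €63.79: electronic goods → 7.75% → €4.94
27" monitor €153.23: electronic goods → 7.75% + 1% surcharge = 8.75% → €13.41
Pair of jeans €86.95: clothing & footwear → 6% → €5.22
Snow pants €172.63: clothing & footwear → 6% + 1% surcharge = 7% → €12.08
Total tax = €11.44 + €0.42 + €1.09 + €0.54 + €0.97 + €0.27 + €0.44 + €6.89 + €4.94 + €13.41 + €5.22 + €12.08 = €57.71

€57.71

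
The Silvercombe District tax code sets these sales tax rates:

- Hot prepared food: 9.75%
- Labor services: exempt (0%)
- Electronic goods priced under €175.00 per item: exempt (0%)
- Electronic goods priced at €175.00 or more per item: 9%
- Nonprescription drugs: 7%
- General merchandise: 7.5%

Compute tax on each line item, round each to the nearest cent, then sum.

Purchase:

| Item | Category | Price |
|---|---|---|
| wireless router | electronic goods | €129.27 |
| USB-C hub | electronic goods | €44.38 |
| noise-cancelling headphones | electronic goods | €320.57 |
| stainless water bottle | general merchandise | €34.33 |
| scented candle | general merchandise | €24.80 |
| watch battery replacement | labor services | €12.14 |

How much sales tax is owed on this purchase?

Wireless router €129.27: electronic goods, under €175.00 → 0% → €0.00
USB-C hub €44.38: electronic goods, under €175.00 → 0% → €0.00
Noise-cancelling headphones €320.57: electronic goods, €175.00 or more → 9% → €28.85
Stainless water bottle €34.33: general merchandise → 7.5% → €2.57
Scented candle €24.80: general merchandise → 7.5% → €1.86
Watch battery replacement €12.14: labor services → 0% → €0.00
Total tax = €28.85 + €2.57 + €1.86 = €33.28

€33.28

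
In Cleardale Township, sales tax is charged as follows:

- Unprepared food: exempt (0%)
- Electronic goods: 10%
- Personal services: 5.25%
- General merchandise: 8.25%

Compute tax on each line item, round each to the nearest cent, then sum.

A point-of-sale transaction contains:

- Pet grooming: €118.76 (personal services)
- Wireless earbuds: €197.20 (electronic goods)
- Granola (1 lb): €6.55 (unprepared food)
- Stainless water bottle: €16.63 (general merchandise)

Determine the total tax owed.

€27.32

Pet grooming €118.76: personal services → 5.25% → €6.23
Wireless earbuds €197.20: electronic goods → 10% → €19.72
Granola (1 lb) €6.55: unprepared food → 0% → €0.00
Stainless water bottle €16.63: general merchandise → 8.25% → €1.37
Total tax = €6.23 + €19.72 + €1.37 = €27.32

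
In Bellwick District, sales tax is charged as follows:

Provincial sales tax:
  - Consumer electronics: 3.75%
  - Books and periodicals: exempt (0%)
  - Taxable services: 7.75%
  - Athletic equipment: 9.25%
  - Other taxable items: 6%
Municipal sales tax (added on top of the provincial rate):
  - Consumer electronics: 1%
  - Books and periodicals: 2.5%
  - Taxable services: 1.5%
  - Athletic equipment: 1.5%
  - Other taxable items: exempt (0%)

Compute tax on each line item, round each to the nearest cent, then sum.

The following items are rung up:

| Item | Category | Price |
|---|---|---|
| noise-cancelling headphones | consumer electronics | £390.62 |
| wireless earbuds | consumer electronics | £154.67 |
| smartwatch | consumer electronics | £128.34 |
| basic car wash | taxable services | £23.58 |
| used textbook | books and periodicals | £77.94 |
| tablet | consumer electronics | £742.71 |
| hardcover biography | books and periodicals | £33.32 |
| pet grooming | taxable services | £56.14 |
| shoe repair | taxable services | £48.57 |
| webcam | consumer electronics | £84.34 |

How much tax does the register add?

£85.93

Noise-cancelling headphones £390.62: consumer electronics → 3.75% + 1% municipal = 4.75% → £18.55
Wireless earbuds £154.67: consumer electronics → 3.75% + 1% municipal = 4.75% → £7.35
Smartwatch £128.34: consumer electronics → 3.75% + 1% municipal = 4.75% → £6.10
Basic car wash £23.58: taxable services → 7.75% + 1.5% municipal = 9.25% → £2.18
Used textbook £77.94: books and periodicals → 0% + 2.5% municipal = 2.5% → £1.95
Tablet £742.71: consumer electronics → 3.75% + 1% municipal = 4.75% → £35.28
Hardcover biography £33.32: books and periodicals → 0% + 2.5% municipal = 2.5% → £0.83
Pet grooming £56.14: taxable services → 7.75% + 1.5% municipal = 9.25% → £5.19
Shoe repair £48.57: taxable services → 7.75% + 1.5% municipal = 9.25% → £4.49
Webcam £84.34: consumer electronics → 3.75% + 1% municipal = 4.75% → £4.01
Total tax = £18.55 + £7.35 + £6.10 + £2.18 + £1.95 + £35.28 + £0.83 + £5.19 + £4.49 + £4.01 = £85.93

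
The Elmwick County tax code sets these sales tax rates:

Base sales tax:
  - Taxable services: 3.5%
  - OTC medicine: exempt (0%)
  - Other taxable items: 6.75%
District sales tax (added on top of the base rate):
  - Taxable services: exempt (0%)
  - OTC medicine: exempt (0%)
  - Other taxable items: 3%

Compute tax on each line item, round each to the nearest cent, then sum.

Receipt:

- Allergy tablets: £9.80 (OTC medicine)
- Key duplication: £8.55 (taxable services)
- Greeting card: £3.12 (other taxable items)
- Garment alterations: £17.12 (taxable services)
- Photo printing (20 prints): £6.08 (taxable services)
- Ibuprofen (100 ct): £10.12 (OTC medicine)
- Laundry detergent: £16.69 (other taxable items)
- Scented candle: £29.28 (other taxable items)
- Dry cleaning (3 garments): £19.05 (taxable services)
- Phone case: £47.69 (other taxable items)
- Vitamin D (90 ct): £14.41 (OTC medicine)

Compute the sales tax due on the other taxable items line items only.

Greeting card £3.12: other taxable items → 6.75% + 3% district = 9.75% → £0.30
Laundry detergent £16.69: other taxable items → 6.75% + 3% district = 9.75% → £1.63
Scented candle £29.28: other taxable items → 6.75% + 3% district = 9.75% → £2.85
Phone case £47.69: other taxable items → 6.75% + 3% district = 9.75% → £4.65
Tax on other taxable items = £0.30 + £1.63 + £2.85 + £4.65 = £9.43

£9.43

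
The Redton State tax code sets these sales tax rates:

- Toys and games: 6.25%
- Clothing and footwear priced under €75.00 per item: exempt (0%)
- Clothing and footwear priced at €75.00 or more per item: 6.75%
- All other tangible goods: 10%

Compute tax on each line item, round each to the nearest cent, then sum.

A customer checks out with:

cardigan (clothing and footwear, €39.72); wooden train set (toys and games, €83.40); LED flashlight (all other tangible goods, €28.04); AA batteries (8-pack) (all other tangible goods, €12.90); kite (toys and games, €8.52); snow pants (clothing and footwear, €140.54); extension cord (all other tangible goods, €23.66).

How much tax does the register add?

Cardigan €39.72: clothing and footwear, under €75.00 → 0% → €0.00
Wooden train set €83.40: toys and games → 6.25% → €5.21
LED flashlight €28.04: all other tangible goods → 10% → €2.80
AA batteries (8-pack) €12.90: all other tangible goods → 10% → €1.29
Kite €8.52: toys and games → 6.25% → €0.53
Snow pants €140.54: clothing and footwear, €75.00 or more → 6.75% → €9.49
Extension cord €23.66: all other tangible goods → 10% → €2.37
Total tax = €5.21 + €2.80 + €1.29 + €0.53 + €9.49 + €2.37 = €21.69

€21.69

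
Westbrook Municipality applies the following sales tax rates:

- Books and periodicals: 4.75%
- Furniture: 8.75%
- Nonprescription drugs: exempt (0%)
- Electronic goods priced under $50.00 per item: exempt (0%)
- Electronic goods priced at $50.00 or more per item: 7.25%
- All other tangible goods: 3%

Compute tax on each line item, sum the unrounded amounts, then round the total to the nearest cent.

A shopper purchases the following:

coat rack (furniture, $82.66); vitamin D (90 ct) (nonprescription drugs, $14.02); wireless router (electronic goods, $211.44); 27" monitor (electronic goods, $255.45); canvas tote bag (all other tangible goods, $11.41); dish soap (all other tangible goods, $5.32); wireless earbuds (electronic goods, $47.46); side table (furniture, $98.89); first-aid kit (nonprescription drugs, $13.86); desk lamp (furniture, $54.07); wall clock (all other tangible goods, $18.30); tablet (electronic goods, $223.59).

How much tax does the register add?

Coat rack $82.66: furniture → 8.75% → $7.23275
Vitamin D (90 ct) $14.02: nonprescription drugs → 0% → $0.00
Wireless router $211.44: electronic goods, $50.00 or more → 7.25% → $15.3294
27" monitor $255.45: electronic goods, $50.00 or more → 7.25% → $18.520125
Canvas tote bag $11.41: all other tangible goods → 3% → $0.3423
Dish soap $5.32: all other tangible goods → 3% → $0.1596
Wireless earbuds $47.46: electronic goods, under $50.00 → 0% → $0.00
Side table $98.89: furniture → 8.75% → $8.652875
First-aid kit $13.86: nonprescription drugs → 0% → $0.00
Desk lamp $54.07: furniture → 8.75% → $4.731125
Wall clock $18.30: all other tangible goods → 3% → $0.549
Tablet $223.59: electronic goods, $50.00 or more → 7.25% → $16.210275
Unrounded tax sum = $71.72745 → $71.73

$71.73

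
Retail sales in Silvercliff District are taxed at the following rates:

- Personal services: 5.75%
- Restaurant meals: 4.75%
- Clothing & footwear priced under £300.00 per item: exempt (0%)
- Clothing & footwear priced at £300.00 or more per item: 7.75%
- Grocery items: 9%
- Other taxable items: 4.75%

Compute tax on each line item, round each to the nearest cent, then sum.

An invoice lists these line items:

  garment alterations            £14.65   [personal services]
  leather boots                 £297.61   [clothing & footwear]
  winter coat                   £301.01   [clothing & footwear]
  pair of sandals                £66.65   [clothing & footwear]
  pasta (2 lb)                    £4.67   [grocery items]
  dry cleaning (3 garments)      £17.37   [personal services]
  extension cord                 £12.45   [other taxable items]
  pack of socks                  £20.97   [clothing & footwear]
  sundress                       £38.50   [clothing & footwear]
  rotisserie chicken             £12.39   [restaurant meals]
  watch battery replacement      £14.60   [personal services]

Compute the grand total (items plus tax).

£828.48

Garment alterations £14.65: personal services → 5.75% → £0.84
Leather boots £297.61: clothing & footwear, under £300.00 → 0% → £0.00
Winter coat £301.01: clothing & footwear, £300.00 or more → 7.75% → £23.33
Pair of sandals £66.65: clothing & footwear, under £300.00 → 0% → £0.00
Pasta (2 lb) £4.67: grocery items → 9% → £0.42
Dry cleaning (3 garments) £17.37: personal services → 5.75% → £1.00
Extension cord £12.45: other taxable items → 4.75% → £0.59
Pack of socks £20.97: clothing & footwear, under £300.00 → 0% → £0.00
Sundress £38.50: clothing & footwear, under £300.00 → 0% → £0.00
Rotisserie chicken £12.39: restaurant meals → 4.75% → £0.59
Watch battery replacement £14.60: personal services → 5.75% → £0.84
Subtotal = £800.87; tax = £27.61; total due = £828.48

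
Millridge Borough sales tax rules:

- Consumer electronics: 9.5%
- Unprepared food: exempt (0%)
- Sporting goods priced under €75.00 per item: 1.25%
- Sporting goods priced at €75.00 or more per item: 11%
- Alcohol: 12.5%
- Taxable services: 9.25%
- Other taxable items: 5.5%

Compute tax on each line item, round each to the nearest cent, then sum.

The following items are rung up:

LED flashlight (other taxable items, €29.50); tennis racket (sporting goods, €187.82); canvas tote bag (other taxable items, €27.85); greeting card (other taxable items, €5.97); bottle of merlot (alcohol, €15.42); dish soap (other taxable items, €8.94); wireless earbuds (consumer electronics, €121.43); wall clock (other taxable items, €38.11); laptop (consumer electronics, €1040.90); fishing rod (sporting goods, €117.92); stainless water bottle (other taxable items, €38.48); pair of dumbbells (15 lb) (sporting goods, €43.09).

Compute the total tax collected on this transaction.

LED flashlight €29.50: other taxable items → 5.5% → €1.62
Tennis racket €187.82: sporting goods, €75.00 or more → 11% → €20.66
Canvas tote bag €27.85: other taxable items → 5.5% → €1.53
Greeting card €5.97: other taxable items → 5.5% → €0.33
Bottle of merlot €15.42: alcohol → 12.5% → €1.93
Dish soap €8.94: other taxable items → 5.5% → €0.49
Wireless earbuds €121.43: consumer electronics → 9.5% → €11.54
Wall clock €38.11: other taxable items → 5.5% → €2.10
Laptop €1040.90: consumer electronics → 9.5% → €98.89
Fishing rod €117.92: sporting goods, €75.00 or more → 11% → €12.97
Stainless water bottle €38.48: other taxable items → 5.5% → €2.12
Pair of dumbbells (15 lb) €43.09: sporting goods, under €75.00 → 1.25% → €0.54
Total tax = €1.62 + €20.66 + €1.53 + €0.33 + €1.93 + €0.49 + €11.54 + €2.10 + €98.89 + €12.97 + €2.12 + €0.54 = €154.72

€154.72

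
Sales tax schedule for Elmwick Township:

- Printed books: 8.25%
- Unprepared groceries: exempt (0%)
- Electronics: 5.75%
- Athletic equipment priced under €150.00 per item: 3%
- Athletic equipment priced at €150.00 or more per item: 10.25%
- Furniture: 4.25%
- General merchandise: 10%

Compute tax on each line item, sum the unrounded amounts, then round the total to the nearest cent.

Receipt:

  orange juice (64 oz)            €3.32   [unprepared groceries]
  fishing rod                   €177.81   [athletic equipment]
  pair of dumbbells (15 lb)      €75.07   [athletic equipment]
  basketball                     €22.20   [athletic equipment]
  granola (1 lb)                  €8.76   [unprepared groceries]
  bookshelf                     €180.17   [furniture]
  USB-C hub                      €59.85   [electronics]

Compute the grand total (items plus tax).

Orange juice (64 oz) €3.32: unprepared groceries → 0% → €0.00
Fishing rod €177.81: athletic equipment, €150.00 or more → 10.25% → €18.225525
Pair of dumbbells (15 lb) €75.07: athletic equipment, under €150.00 → 3% → €2.2521
Basketball €22.20: athletic equipment, under €150.00 → 3% → €0.666
Granola (1 lb) €8.76: unprepared groceries → 0% → €0.00
Bookshelf €180.17: furniture → 4.25% → €7.657225
USB-C hub €59.85: electronics → 5.75% → €3.441375
Subtotal = €527.18; unrounded tax = €32.242225 → €32.24; total due = €559.42

€559.42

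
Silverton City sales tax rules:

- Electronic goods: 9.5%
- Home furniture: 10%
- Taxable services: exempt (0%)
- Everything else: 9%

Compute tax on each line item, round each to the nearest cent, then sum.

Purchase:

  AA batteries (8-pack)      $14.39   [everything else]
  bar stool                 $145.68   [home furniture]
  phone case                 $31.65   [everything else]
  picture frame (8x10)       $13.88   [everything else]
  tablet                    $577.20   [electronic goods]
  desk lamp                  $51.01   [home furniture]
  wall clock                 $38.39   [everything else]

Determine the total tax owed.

AA batteries (8-pack) $14.39: everything else → 9% → $1.30
Bar stool $145.68: home furniture → 10% → $14.57
Phone case $31.65: everything else → 9% → $2.85
Picture frame (8x10) $13.88: everything else → 9% → $1.25
Tablet $577.20: electronic goods → 9.5% → $54.83
Desk lamp $51.01: home furniture → 10% → $5.10
Wall clock $38.39: everything else → 9% → $3.46
Total tax = $1.30 + $14.57 + $2.85 + $1.25 + $54.83 + $5.10 + $3.46 = $83.36

$83.36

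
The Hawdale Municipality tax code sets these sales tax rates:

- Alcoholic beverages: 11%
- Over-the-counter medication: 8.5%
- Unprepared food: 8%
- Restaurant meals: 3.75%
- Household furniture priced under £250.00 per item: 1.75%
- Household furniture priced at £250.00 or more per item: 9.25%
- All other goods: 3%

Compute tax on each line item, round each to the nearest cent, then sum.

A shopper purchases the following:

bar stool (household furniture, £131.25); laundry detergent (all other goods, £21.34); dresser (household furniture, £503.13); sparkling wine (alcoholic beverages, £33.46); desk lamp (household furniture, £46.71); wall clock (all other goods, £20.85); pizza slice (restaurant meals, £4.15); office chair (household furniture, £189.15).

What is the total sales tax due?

Bar stool £131.25: household furniture, under £250.00 → 1.75% → £2.30
Laundry detergent £21.34: all other goods → 3% → £0.64
Dresser £503.13: household furniture, £250.00 or more → 9.25% → £46.54
Sparkling wine £33.46: alcoholic beverages → 11% → £3.68
Desk lamp £46.71: household furniture, under £250.00 → 1.75% → £0.82
Wall clock £20.85: all other goods → 3% → £0.63
Pizza slice £4.15: restaurant meals → 3.75% → £0.16
Office chair £189.15: household furniture, under £250.00 → 1.75% → £3.31
Total tax = £2.30 + £0.64 + £46.54 + £3.68 + £0.82 + £0.63 + £0.16 + £3.31 = £58.08

£58.08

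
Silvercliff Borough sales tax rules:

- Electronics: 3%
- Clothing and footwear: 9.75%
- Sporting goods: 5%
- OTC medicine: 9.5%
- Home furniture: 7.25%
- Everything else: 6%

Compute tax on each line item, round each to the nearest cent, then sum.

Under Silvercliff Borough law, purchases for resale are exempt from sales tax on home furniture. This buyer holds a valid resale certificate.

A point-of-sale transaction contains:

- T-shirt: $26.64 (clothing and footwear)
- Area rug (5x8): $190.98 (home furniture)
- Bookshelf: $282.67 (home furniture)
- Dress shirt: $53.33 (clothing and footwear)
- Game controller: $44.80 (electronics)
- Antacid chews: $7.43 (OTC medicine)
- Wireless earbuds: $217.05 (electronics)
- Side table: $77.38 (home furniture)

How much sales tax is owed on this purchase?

T-shirt $26.64: clothing and footwear → 9.75% → $2.60
Area rug (5x8) $190.98: home furniture, buyer-exempt → 0% → $0.00
Bookshelf $282.67: home furniture, buyer-exempt → 0% → $0.00
Dress shirt $53.33: clothing and footwear → 9.75% → $5.20
Game controller $44.80: electronics → 3% → $1.34
Antacid chews $7.43: OTC medicine → 9.5% → $0.71
Wireless earbuds $217.05: electronics → 3% → $6.51
Side table $77.38: home furniture, buyer-exempt → 0% → $0.00
Total tax = $2.60 + $5.20 + $1.34 + $0.71 + $6.51 = $16.36

$16.36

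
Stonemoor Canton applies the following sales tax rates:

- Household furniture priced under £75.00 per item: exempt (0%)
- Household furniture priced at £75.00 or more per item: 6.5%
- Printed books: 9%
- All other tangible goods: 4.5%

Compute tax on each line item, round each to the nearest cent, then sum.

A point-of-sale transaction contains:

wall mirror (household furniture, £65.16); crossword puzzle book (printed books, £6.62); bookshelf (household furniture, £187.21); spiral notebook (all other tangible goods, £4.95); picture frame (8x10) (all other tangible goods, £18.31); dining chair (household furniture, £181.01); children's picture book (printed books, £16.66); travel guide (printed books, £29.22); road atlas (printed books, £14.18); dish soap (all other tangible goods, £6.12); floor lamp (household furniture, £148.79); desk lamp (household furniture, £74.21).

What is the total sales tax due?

£40.94

Wall mirror £65.16: household furniture, under £75.00 → 0% → £0.00
Crossword puzzle book £6.62: printed books → 9% → £0.60
Bookshelf £187.21: household furniture, £75.00 or more → 6.5% → £12.17
Spiral notebook £4.95: all other tangible goods → 4.5% → £0.22
Picture frame (8x10) £18.31: all other tangible goods → 4.5% → £0.82
Dining chair £181.01: household furniture, £75.00 or more → 6.5% → £11.77
Children's picture book £16.66: printed books → 9% → £1.50
Travel guide £29.22: printed books → 9% → £2.63
Road atlas £14.18: printed books → 9% → £1.28
Dish soap £6.12: all other tangible goods → 4.5% → £0.28
Floor lamp £148.79: household furniture, £75.00 or more → 6.5% → £9.67
Desk lamp £74.21: household furniture, under £75.00 → 0% → £0.00
Total tax = £0.60 + £12.17 + £0.22 + £0.82 + £11.77 + £1.50 + £2.63 + £1.28 + £0.28 + £9.67 = £40.94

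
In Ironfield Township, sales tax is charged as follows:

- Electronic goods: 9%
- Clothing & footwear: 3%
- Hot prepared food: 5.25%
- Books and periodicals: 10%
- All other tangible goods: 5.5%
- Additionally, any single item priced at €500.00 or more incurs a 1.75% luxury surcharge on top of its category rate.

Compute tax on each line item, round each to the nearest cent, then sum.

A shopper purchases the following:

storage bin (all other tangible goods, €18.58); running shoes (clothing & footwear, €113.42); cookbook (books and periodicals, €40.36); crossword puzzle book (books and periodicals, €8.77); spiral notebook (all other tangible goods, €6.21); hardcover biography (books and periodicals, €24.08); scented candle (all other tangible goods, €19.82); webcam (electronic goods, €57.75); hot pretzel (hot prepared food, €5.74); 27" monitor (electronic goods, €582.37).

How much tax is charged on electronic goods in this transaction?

€67.80

Webcam €57.75: electronic goods → 9% → €5.20
27" monitor €582.37: electronic goods → 9% + 1.75% surcharge = 10.75% → €62.60
Tax on electronic goods = €5.20 + €62.60 = €67.80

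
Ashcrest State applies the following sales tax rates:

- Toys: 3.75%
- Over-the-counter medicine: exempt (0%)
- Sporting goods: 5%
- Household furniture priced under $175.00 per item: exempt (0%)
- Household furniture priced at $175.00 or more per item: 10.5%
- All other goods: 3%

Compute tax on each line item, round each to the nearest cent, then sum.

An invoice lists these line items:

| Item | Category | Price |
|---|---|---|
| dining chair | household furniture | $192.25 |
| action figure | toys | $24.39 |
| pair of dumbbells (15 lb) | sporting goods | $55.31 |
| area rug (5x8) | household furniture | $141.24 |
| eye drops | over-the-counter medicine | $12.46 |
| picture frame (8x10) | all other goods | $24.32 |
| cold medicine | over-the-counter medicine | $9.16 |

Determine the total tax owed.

Dining chair $192.25: household furniture, $175.00 or more → 10.5% → $20.19
Action figure $24.39: toys → 3.75% → $0.91
Pair of dumbbells (15 lb) $55.31: sporting goods → 5% → $2.77
Area rug (5x8) $141.24: household furniture, under $175.00 → 0% → $0.00
Eye drops $12.46: over-the-counter medicine → 0% → $0.00
Picture frame (8x10) $24.32: all other goods → 3% → $0.73
Cold medicine $9.16: over-the-counter medicine → 0% → $0.00
Total tax = $20.19 + $0.91 + $2.77 + $0.73 = $24.60

$24.60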